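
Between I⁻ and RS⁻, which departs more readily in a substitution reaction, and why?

I⁻ is the better leaving group.
pKₐ(HI) ≈ -10 versus pKₐ(RSH (a thiol)) ≈ 10.5: I⁻ is the much weaker base.
Large, highly polarisable; very weak base.

I⁻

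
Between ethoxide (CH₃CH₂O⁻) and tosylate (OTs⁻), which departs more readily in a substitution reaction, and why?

tosylate (OTs⁻) is the better leaving group.
pKₐ(p-CH₃C₆H₄SO₃H (TsOH)) ≈ -2.8 versus pKₐ(CH₃CH₂OH) ≈ 16: tosylate (OTs⁻) is the much weaker base.
Resonance-delocalised arenesulfonate.

tosylate (OTs⁻)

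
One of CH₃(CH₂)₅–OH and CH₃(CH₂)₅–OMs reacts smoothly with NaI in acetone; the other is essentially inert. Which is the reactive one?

From CH₃(CH₂)₅–OH the departing group would be OH⁻ (pKₐ(H₂O) ≈ 15.7). Strong base; essentially never leaves without prior activation.
From CH₃(CH₂)₅–OMs the leaving group is OMs⁻ (pKₐ(CH₃SO₃H (MsOH)) ≈ -1.9). Resonance-delocalised alkanesulfonate.
(In practice CH₃(CH₂)₅–OMs is made from CH₃(CH₂)₅–OH by treatment with MsCl / Et₃N, converting the hydroxyl into a mesylate.)

CH₃(CH₂)₅–OMs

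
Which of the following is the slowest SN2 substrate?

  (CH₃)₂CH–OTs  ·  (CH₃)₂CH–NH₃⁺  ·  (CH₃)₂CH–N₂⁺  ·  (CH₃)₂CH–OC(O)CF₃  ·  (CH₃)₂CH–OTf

(CH₃)₂CH–NH₃⁺

Same R in every case — rank the leaving groups.
A good leaving group is a weak base: the lower the pKₐ of its conjugate acid, the more readily it departs.
(CH₃)₂CH–N₂⁺ loses N₂: no meaningful conjugate acid; N₂ departs as an exceptionally stable neutral molecule
(CH₃)₂CH–OTf loses OTf⁻: pKₐ(CF₃SO₃H (triflic acid)) ≈ -14
(CH₃)₂CH–OTs loses OTs⁻: pKₐ(p-CH₃C₆H₄SO₃H (TsOH)) ≈ -2.8
(CH₃)₂CH–OC(O)CF₃ loses CF₃COO⁻: pKₐ(CF₃COOH) ≈ 0.2
(CH₃)₂CH–NH₃⁺ loses NH₃: pKₐ(NH₄⁺) ≈ 9.2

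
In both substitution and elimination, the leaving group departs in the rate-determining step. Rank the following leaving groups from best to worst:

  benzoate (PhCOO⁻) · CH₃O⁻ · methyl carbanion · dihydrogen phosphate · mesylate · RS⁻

mesylate > dihydrogen phosphate > benzoate (PhCOO⁻) > RS⁻ > CH₃O⁻ > methyl carbanion

The more stable X⁻ (or X) is on its own — i.e. the weaker a base it is — the better a leaving group it makes.
mesylate: pKₐ(CH₃SO₃H (MsOH)) ≈ -1.9
dihydrogen phosphate: pKₐ(H₃PO₄) ≈ 2.1
benzoate (PhCOO⁻): pKₐ(C₆H₅COOH) ≈ 4.2
RS⁻: pKₐ(RSH (a thiol)) ≈ 10.5
CH₃O⁻: pKₐ(CH₃OH) ≈ 15.5
methyl carbanion: pKₐ(CH₄) ≈ 48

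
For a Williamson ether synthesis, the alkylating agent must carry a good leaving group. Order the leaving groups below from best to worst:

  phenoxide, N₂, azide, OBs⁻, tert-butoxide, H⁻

N₂ > OBs⁻ > azide > phenoxide > tert-butoxide > H⁻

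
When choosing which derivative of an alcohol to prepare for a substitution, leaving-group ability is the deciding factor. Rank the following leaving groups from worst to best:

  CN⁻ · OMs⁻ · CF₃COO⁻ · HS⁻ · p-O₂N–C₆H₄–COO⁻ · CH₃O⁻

Leaving-group ability tracks the stability of the departed species; conjugate-acid pKₐ is the usual yardstick (lower pKₐ → better LG).
OMs⁻: pKₐ(CH₃SO₃H (MsOH)) ≈ -1.9
CF₃COO⁻: pKₐ(CF₃COOH) ≈ 0.2 — strongly electron-withdrawing CF₃ stabilises the carboxylate
p-O₂N–C₆H₄–COO⁻: pKₐ(p-nitrobenzoic acid) ≈ 3.4 — electron-withdrawing nitro group stabilises the carboxylate
HS⁻: pKₐ(H₂S) ≈ 7
CN⁻: pKₐ(HCN) ≈ 9.2
CH₃O⁻: pKₐ(CH₃OH) ≈ 15.5
Reversing gives the worst-to-best order requested.

CH₃O⁻ < CN⁻ < HS⁻ < p-O₂N–C₆H₄–COO⁻ < CF₃COO⁻ < OMs⁻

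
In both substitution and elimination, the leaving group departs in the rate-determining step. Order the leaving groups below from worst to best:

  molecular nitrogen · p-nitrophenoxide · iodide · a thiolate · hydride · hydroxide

hydride < hydroxide < a thiolate < p-nitrophenoxide < iodide < molecular nitrogen

Rank by basicity of the departing species: weakest base leaves most easily.
molecular nitrogen: no meaningful conjugate acid; N₂ departs as an exceptionally stable neutral molecule
iodide: pKₐ(HI) ≈ -10
p-nitrophenoxide: pKₐ(p-nitrophenol) ≈ 7.2
a thiolate: pKₐ(RSH (a thiol)) ≈ 10.5
hydroxide: pKₐ(H₂O) ≈ 15.7
hydride: pKₐ(H₂) ≈ 36
Listed from poorest to best leaving group as asked.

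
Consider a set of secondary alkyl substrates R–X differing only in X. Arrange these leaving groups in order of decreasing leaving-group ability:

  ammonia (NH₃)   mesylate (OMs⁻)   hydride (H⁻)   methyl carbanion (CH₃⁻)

A good leaving group is a weak base: the lower the pKₐ of its conjugate acid, the more readily it departs.
mesylate (OMs⁻): pKₐ(CH₃SO₃H (MsOH)) ≈ -1.9 — resonance-delocalised alkanesulfonate
ammonia (NH₃): pKₐ(NH₄⁺) ≈ 9.2
hydride (H⁻): pKₐ(H₂) ≈ 36
methyl carbanion (CH₃⁻): pKₐ(CH₄) ≈ 48 — unstabilised carbanion; the worst conceivable leaving group

mesylate (OMs⁻) > ammonia (NH₃) > hydride (H⁻) > methyl carbanion (CH₃⁻)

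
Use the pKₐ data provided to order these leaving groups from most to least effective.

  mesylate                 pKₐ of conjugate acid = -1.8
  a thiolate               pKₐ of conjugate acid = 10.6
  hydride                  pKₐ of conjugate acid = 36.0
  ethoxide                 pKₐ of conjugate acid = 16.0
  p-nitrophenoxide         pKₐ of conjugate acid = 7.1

mesylate > p-nitrophenoxide > a thiolate > ethoxide > hydride

Lower conjugate-acid pKₐ ⇒ weaker base ⇒ better leaving group.
Sorting by the given values: mesylate (-1.8), p-nitrophenoxide (7.1), a thiolate (10.6), ethoxide (16.0), hydride (36.0).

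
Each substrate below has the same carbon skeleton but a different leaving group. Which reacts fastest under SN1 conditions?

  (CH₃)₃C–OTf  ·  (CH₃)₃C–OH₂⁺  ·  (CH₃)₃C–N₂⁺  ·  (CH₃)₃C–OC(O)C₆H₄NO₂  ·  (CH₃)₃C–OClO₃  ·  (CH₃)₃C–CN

The skeletons are identical, so relative rate is governed entirely by leaving-group ability.
The more stable X⁻ (or X) is on its own — i.e. the weaker a base it is — the better a leaving group it makes.
(CH₃)₃C–N₂⁺ loses N₂: no meaningful conjugate acid; N₂ departs as an exceptionally stable neutral molecule
(CH₃)₃C–OTf loses OTf⁻: pKₐ(CF₃SO₃H (triflic acid)) ≈ -14
(CH₃)₃C–OClO₃ loses ClO₄⁻: pKₐ(HClO₄) ≈ -10
(CH₃)₃C–OH₂⁺ loses H₂O: pKₐ(H₃O⁺) ≈ -1.7
(CH₃)₃C–OC(O)C₆H₄NO₂ loses p-O₂N–C₆H₄–COO⁻: pKₐ(p-nitrobenzoic acid) ≈ 3.4
(CH₃)₃C–CN loses CN⁻: pKₐ(HCN) ≈ 9.2

(CH₃)₃C–N₂⁺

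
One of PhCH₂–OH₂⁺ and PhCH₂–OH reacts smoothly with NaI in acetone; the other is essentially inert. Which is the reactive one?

PhCH₂–OH₂⁺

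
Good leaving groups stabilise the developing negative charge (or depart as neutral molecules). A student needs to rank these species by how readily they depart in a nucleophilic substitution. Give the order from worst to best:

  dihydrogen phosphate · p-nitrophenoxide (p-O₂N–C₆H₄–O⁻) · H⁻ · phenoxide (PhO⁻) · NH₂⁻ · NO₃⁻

NO₃⁻: pKₐ(HNO₃) ≈ -1.3
dihydrogen phosphate: pKₐ(H₃PO₄) ≈ 2.1
p-nitrophenoxide (p-O₂N–C₆H₄–O⁻): pKₐ(p-nitrophenol) ≈ 7.2
phenoxide (PhO⁻): pKₐ(C₆H₅OH (phenol)) ≈ 10
H⁻: pKₐ(H₂) ≈ 36
NH₂⁻: pKₐ(NH₃) ≈ 38
Reversing gives the worst-to-best order requested.

NH₂⁻ < H⁻ < phenoxide (PhO⁻) < p-nitrophenoxide (p-O₂N–C₆H₄–O⁻) < dihydrogen phosphate < NO₃⁻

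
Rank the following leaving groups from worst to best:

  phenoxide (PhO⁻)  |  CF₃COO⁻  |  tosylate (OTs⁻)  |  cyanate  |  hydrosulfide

The more stable X⁻ (or X) is on its own — i.e. the weaker a base it is — the better a leaving group it makes.
tosylate (OTs⁻): pKₐ(p-CH₃C₆H₄SO₃H (TsOH)) ≈ -2.8 — resonance-delocalised arenesulfonate
CF₃COO⁻: pKₐ(CF₃COOH) ≈ 0.2
cyanate: pKₐ(HOCN) ≈ 3.5
hydrosulfide: pKₐ(H₂S) ≈ 7
phenoxide (PhO⁻): pKₐ(C₆H₅OH (phenol)) ≈ 10
The question asks for worst first, so the sequence is read in increasing leaving-group ability.

phenoxide (PhO⁻) < hydrosulfide < cyanate < CF₃COO⁻ < tosylate (OTs⁻)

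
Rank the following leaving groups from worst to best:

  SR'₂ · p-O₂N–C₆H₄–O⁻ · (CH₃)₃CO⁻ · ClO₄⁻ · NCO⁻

Leaving-group ability tracks the stability of the departed species; conjugate-acid pKₐ is the usual yardstick (lower pKₐ → better LG).
ClO₄⁻: pKₐ(HClO₄) ≈ -10
SR'₂: pKₐ(R'₂SH⁺) ≈ -7
NCO⁻: pKₐ(HOCN) ≈ 3.5
p-O₂N–C₆H₄–O⁻: pKₐ(p-nitrophenol) ≈ 7.2
(CH₃)₃CO⁻: pKₐ(t-BuOH) ≈ 18
Listed from poorest to best leaving group as asked.

(CH₃)₃CO⁻ < p-O₂N–C₆H₄–O⁻ < NCO⁻ < SR'₂ < ClO₄⁻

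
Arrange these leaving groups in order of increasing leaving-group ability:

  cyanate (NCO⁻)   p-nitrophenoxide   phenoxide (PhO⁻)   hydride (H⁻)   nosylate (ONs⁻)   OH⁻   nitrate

Rank by basicity of the departing species: weakest base leaves most easily.
nosylate (ONs⁻): pKₐ(p-O₂NC₆H₄SO₃H) ≈ -3.5 — p-nitro group further stabilises the sulfonate
nitrate: pKₐ(HNO₃) ≈ -1.3 — resonance-delocalised over three oxygens
cyanate (NCO⁻): pKₐ(HOCN) ≈ 3.5 — resonance between N and O
p-nitrophenoxide: pKₐ(p-nitrophenol) ≈ 7.2 — nitro group delocalises the charge; the classic chromogenic LG
phenoxide (PhO⁻): pKₐ(C₆H₅OH (phenol)) ≈ 10 — resonance into the ring helps, but still a poor LG
OH⁻: pKₐ(H₂O) ≈ 15.7 — strong base; essentially never leaves without prior activation
hydride (H⁻): pKₐ(H₂) ≈ 36 — extremely strong base; leaves only in special hydride-transfer contexts
The question asks for worst first, so the sequence is read in increasing leaving-group ability.

hydride (H⁻) < OH⁻ < phenoxide (PhO⁻) < p-nitrophenoxide < cyanate (NCO⁻) < nitrate < nosylate (ONs⁻)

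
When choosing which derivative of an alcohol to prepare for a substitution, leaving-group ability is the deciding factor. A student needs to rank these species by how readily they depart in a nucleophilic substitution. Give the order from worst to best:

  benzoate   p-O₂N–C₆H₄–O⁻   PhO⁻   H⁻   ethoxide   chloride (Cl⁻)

H⁻ < ethoxide < PhO⁻ < p-O₂N–C₆H₄–O⁻ < benzoate < chloride (Cl⁻)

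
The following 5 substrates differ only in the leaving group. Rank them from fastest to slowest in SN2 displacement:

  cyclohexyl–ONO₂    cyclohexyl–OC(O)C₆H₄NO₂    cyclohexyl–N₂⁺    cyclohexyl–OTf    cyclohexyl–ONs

cyclohexyl–N₂⁺ > cyclohexyl–OTf > cyclohexyl–ONs > cyclohexyl–ONO₂ > cyclohexyl–OC(O)C₆H₄NO₂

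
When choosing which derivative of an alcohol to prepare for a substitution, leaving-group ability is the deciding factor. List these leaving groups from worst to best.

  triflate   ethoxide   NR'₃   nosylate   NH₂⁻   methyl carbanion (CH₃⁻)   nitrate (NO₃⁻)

The more stable X⁻ (or X) is on its own — i.e. the weaker a base it is — the better a leaving group it makes.
triflate: pKₐ(CF₃SO₃H (triflic acid)) ≈ -14 — charge spread over three oxygens and a CF₃ group; the premier leaving group in synthesis
nosylate: pKₐ(p-O₂NC₆H₄SO₃H) ≈ -3.5 — p-nitro group further stabilises the sulfonate
nitrate (NO₃⁻): pKₐ(HNO₃) ≈ -1.3 — resonance-delocalised over three oxygens
NR'₃: pKₐ(R'₃NH⁺) ≈ 10.7
ethoxide: pKₐ(CH₃CH₂OH) ≈ 16
NH₂⁻: pKₐ(NH₃) ≈ 38
methyl carbanion (CH₃⁻): pKₐ(CH₄) ≈ 48 — unstabilised carbanion; the worst conceivable leaving group
The question asks for worst first, so the sequence is read in increasing leaving-group ability.

methyl carbanion (CH₃⁻) < NH₂⁻ < ethoxide < NR'₃ < nitrate (NO₃⁻) < nosylate < triflate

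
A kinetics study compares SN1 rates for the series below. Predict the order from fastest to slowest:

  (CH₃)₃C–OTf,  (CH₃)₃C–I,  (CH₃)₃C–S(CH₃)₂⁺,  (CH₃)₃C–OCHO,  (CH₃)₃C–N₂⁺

(CH₃)₃C–N₂⁺ > (CH₃)₃C–OTf > (CH₃)₃C–I > (CH₃)₃C–S(CH₃)₂⁺ > (CH₃)₃C–OCHO

The skeletons are identical, so relative rate is governed entirely by leaving-group ability.
Leaving-group ability tracks the stability of the departed species; conjugate-acid pKₐ is the usual yardstick (lower pKₐ → better LG).
(CH₃)₃C–N₂⁺ loses N₂: no meaningful conjugate acid; N₂ departs as an exceptionally stable neutral molecule
(CH₃)₃C–OTf loses OTf⁻: pKₐ(CF₃SO₃H (triflic acid)) ≈ -14
(CH₃)₃C–I loses I⁻: pKₐ(HI) ≈ -10
(CH₃)₃C–S(CH₃)₂⁺ loses SR'₂: pKₐ(R'₂SH⁺) ≈ -7
(CH₃)₃C–OCHO loses HCOO⁻: pKₐ(HCOOH) ≈ 3.8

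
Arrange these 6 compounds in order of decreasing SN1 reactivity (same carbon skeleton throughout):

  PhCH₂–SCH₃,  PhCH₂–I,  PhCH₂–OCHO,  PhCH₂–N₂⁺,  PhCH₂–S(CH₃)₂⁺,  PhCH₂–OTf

Same R in every case — rank the leaving groups.
Rank by basicity of the departing species: weakest base leaves most easily.
PhCH₂–N₂⁺ loses N₂: no meaningful conjugate acid; N₂ departs as an exceptionally stable neutral molecule
PhCH₂–OTf loses OTf⁻: pKₐ(CF₃SO₃H (triflic acid)) ≈ -14
PhCH₂–I loses I⁻: pKₐ(HI) ≈ -10
PhCH₂–S(CH₃)₂⁺ loses SR'₂: pKₐ(R'₂SH⁺) ≈ -7
PhCH₂–OCHO loses HCOO⁻: pKₐ(HCOOH) ≈ 3.8
PhCH₂–SCH₃ loses RS⁻: pKₐ(RSH (a thiol)) ≈ 10.5

PhCH₂–N₂⁺ > PhCH₂–OTf > PhCH₂–I > PhCH₂–S(CH₃)₂⁺ > PhCH₂–OCHO > PhCH₂–SCH₃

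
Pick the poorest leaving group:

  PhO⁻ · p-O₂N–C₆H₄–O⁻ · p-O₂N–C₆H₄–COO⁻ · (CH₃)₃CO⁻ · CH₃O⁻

(CH₃)₃CO⁻

p-O₂N–C₆H₄–COO⁻: pKₐ(p-nitrobenzoic acid) ≈ 3.4
p-O₂N–C₆H₄–O⁻: pKₐ(p-nitrophenol) ≈ 7.2
PhO⁻: pKₐ(C₆H₅OH (phenol)) ≈ 10
CH₃O⁻: pKₐ(CH₃OH) ≈ 15.5
(CH₃)₃CO⁻: pKₐ(t-BuOH) ≈ 18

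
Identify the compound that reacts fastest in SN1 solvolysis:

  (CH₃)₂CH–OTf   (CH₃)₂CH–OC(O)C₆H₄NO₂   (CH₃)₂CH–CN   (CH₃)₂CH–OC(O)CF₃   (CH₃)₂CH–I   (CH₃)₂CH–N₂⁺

(CH₃)₂CH–N₂⁺

Same R in every case — rank the leaving groups.
Leaving-group ability tracks the stability of the departed species; conjugate-acid pKₐ is the usual yardstick (lower pKₐ → better LG).
(CH₃)₂CH–N₂⁺ loses N₂: no meaningful conjugate acid; N₂ departs as an exceptionally stable neutral molecule
(CH₃)₂CH–OTf loses OTf⁻: pKₐ(CF₃SO₃H (triflic acid)) ≈ -14
(CH₃)₂CH–I loses I⁻: pKₐ(HI) ≈ -10
(CH₃)₂CH–OC(O)CF₃ loses CF₃COO⁻: pKₐ(CF₃COOH) ≈ 0.2
(CH₃)₂CH–OC(O)C₆H₄NO₂ loses p-O₂N–C₆H₄–COO⁻: pKₐ(p-nitrobenzoic acid) ≈ 3.4
(CH₃)₂CH–CN loses CN⁻: pKₐ(HCN) ≈ 9.2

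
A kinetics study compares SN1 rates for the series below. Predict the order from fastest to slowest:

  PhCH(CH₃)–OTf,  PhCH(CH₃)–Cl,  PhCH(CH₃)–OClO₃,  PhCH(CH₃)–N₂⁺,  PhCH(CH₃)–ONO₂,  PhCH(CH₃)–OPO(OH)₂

PhCH(CH₃)–N₂⁺ > PhCH(CH₃)–OTf > PhCH(CH₃)–OClO₃ > PhCH(CH₃)–Cl > PhCH(CH₃)–ONO₂ > PhCH(CH₃)–OPO(OH)₂

The skeletons are identical, so relative rate is governed entirely by leaving-group ability.
Leaving-group ability tracks the stability of the departed species; conjugate-acid pKₐ is the usual yardstick (lower pKₐ → better LG).
PhCH(CH₃)–N₂⁺ loses N₂: no meaningful conjugate acid; N₂ departs as an exceptionally stable neutral molecule
PhCH(CH₃)–OTf loses OTf⁻: pKₐ(CF₃SO₃H (triflic acid)) ≈ -14
PhCH(CH₃)–OClO₃ loses ClO₄⁻: pKₐ(HClO₄) ≈ -10
PhCH(CH₃)–Cl loses Cl⁻: pKₐ(HCl) ≈ -7
PhCH(CH₃)–ONO₂ loses NO₃⁻: pKₐ(HNO₃) ≈ -1.3
PhCH(CH₃)–OPO(OH)₂ loses H₂PO₄⁻: pKₐ(H₃PO₄) ≈ 2.1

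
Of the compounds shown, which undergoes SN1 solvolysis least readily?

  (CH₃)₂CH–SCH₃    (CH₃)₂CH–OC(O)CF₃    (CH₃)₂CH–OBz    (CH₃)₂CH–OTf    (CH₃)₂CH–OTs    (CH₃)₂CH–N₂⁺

The skeletons are identical, so relative rate is governed entirely by leaving-group ability.
Rank by basicity of the departing species: weakest base leaves most easily.
(CH₃)₂CH–N₂⁺ loses N₂: no meaningful conjugate acid; N₂ departs as an exceptionally stable neutral molecule
(CH₃)₂CH–OTf loses OTf⁻: pKₐ(CF₃SO₃H (triflic acid)) ≈ -14
(CH₃)₂CH–OTs loses OTs⁻: pKₐ(p-CH₃C₆H₄SO₃H (TsOH)) ≈ -2.8
(CH₃)₂CH–OC(O)CF₃ loses CF₃COO⁻: pKₐ(CF₃COOH) ≈ 0.2
(CH₃)₂CH–OBz loses PhCOO⁻: pKₐ(C₆H₅COOH) ≈ 4.2
(CH₃)₂CH–SCH₃ loses RS⁻: pKₐ(RSH (a thiol)) ≈ 10.5

(CH₃)₂CH–SCH₃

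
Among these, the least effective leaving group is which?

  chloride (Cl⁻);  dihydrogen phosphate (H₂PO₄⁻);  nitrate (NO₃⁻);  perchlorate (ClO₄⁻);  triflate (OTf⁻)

dihydrogen phosphate (H₂PO₄⁻)

Rank by basicity of the departing species: weakest base leaves most easily.
triflate (OTf⁻): pKₐ(CF₃SO₃H (triflic acid)) ≈ -14
perchlorate (ClO₄⁻): pKₐ(HClO₄) ≈ -10
chloride (Cl⁻): pKₐ(HCl) ≈ -7
nitrate (NO₃⁻): pKₐ(HNO₃) ≈ -1.3
dihydrogen phosphate (H₂PO₄⁻): pKₐ(H₃PO₄) ≈ 2.1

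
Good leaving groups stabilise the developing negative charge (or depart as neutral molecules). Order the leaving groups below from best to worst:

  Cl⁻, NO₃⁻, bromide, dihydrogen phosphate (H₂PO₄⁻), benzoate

bromide > Cl⁻ > NO₃⁻ > dihydrogen phosphate (H₂PO₄⁻) > benzoate

Leaving-group ability tracks the stability of the departed species; conjugate-acid pKₐ is the usual yardstick (lower pKₐ → better LG).
bromide: pKₐ(HBr) ≈ -9
Cl⁻: pKₐ(HCl) ≈ -7 — moderately weak base
NO₃⁻: pKₐ(HNO₃) ≈ -1.3
dihydrogen phosphate (H₂PO₄⁻): pKₐ(H₃PO₄) ≈ 2.1 — moderate base; biological leaving group after further activation
benzoate: pKₐ(C₆H₅COOH) ≈ 4.2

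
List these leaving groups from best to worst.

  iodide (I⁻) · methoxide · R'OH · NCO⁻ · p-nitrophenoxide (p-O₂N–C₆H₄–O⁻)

iodide (I⁻) > R'OH > NCO⁻ > p-nitrophenoxide (p-O₂N–C₆H₄–O⁻) > methoxide

iodide (I⁻): pKₐ(HI) ≈ -10
R'OH: pKₐ(R'OH₂⁺) ≈ -2.4
NCO⁻: pKₐ(HOCN) ≈ 3.5 — resonance between N and O
p-nitrophenoxide (p-O₂N–C₆H₄–O⁻): pKₐ(p-nitrophenol) ≈ 7.2
methoxide: pKₐ(CH₃OH) ≈ 15.5 — strong base; alkoxides do not leave unassisted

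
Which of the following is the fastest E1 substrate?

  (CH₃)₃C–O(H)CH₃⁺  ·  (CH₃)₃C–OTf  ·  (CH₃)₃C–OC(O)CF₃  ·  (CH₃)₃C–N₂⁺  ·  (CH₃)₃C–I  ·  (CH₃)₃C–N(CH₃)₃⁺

(CH₃)₃C–N₂⁺

Same R in every case — rank the leaving groups.
The more stable X⁻ (or X) is on its own — i.e. the weaker a base it is — the better a leaving group it makes.
(CH₃)₃C–N₂⁺ loses N₂: no meaningful conjugate acid; N₂ departs as an exceptionally stable neutral molecule
(CH₃)₃C–OTf loses OTf⁻: pKₐ(CF₃SO₃H (triflic acid)) ≈ -14
(CH₃)₃C–I loses I⁻: pKₐ(HI) ≈ -10
(CH₃)₃C–O(H)CH₃⁺ loses R'OH: pKₐ(R'OH₂⁺) ≈ -2.4
(CH₃)₃C–OC(O)CF₃ loses CF₃COO⁻: pKₐ(CF₃COOH) ≈ 0.2
(CH₃)₃C–N(CH₃)₃⁺ loses NR'₃: pKₐ(R'₃NH⁺) ≈ 10.7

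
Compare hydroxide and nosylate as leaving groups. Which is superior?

nosylate

nosylate is the better leaving group.
pKₐ(p-O₂NC₆H₄SO₃H) ≈ -3.5 versus pKₐ(H₂O) ≈ 15.7: nosylate is the much weaker base.
P-nitro group further stabilises the sulfonate.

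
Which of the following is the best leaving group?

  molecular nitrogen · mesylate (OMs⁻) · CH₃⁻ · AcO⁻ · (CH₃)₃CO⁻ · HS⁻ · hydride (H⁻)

molecular nitrogen

Rank by basicity of the departing species: weakest base leaves most easily.
molecular nitrogen: no meaningful conjugate acid; N₂ departs as an exceptionally stable neutral molecule
mesylate (OMs⁻): pKₐ(CH₃SO₃H (MsOH)) ≈ -1.9
AcO⁻: pKₐ(CH₃COOH) ≈ 4.8
HS⁻: pKₐ(H₂S) ≈ 7
(CH₃)₃CO⁻: pKₐ(t-BuOH) ≈ 18
hydride (H⁻): pKₐ(H₂) ≈ 36
CH₃⁻: pKₐ(CH₄) ≈ 48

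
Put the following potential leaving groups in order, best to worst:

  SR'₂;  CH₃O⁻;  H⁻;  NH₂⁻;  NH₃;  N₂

A good leaving group is a weak base: the lower the pKₐ of its conjugate acid, the more readily it departs.
N₂: no meaningful conjugate acid; N₂ departs as an exceptionally stable neutral molecule
SR'₂: pKₐ(R'₂SH⁺) ≈ -7
NH₃: pKₐ(NH₄⁺) ≈ 9.2 — neutral but moderately basic; leaves from R–NH₃⁺
CH₃O⁻: pKₐ(CH₃OH) ≈ 15.5 — strong base; alkoxides do not leave unassisted
H⁻: pKₐ(H₂) ≈ 36 — extremely strong base; leaves only in special hydride-transfer contexts
NH₂⁻: pKₐ(NH₃) ≈ 38 — extremely strong base; never a leaving group

N₂ > SR'₂ > NH₃ > CH₃O⁻ > H⁻ > NH₂⁻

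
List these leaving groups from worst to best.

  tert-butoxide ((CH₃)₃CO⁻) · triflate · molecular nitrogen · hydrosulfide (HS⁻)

tert-butoxide ((CH₃)₃CO⁻) < hydrosulfide (HS⁻) < triflate < molecular nitrogen

A good leaving group is a weak base: the lower the pKₐ of its conjugate acid, the more readily it departs.
molecular nitrogen: no meaningful conjugate acid; N₂ departs as an exceptionally stable neutral molecule
triflate: pKₐ(CF₃SO₃H (triflic acid)) ≈ -14
hydrosulfide (HS⁻): pKₐ(H₂S) ≈ 7
tert-butoxide ((CH₃)₃CO⁻): pKₐ(t-BuOH) ≈ 18
Listed from poorest to best leaving group as asked.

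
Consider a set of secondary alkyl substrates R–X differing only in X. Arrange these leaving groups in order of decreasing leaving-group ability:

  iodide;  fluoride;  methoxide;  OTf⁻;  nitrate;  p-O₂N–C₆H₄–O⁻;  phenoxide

OTf⁻ > iodide > nitrate > fluoride > p-O₂N–C₆H₄–O⁻ > phenoxide > methoxide

A good leaving group is a weak base: the lower the pKₐ of its conjugate acid, the more readily it departs.
OTf⁻: pKₐ(CF₃SO₃H (triflic acid)) ≈ -14 — charge spread over three oxygens and a CF₃ group; the premier leaving group in synthesis
iodide: pKₐ(HI) ≈ -10 — large, highly polarisable; very weak base
nitrate: pKₐ(HNO₃) ≈ -1.3 — resonance-delocalised over three oxygens
fluoride: pKₐ(HF) ≈ 3.2 — small and strongly basic; the poor halide leaving group
p-O₂N–C₆H₄–O⁻: pKₐ(p-nitrophenol) ≈ 7.2 — nitro group delocalises the charge; the classic chromogenic LG
phenoxide: pKₐ(C₆H₅OH (phenol)) ≈ 10 — resonance into the ring helps, but still a poor LG
methoxide: pKₐ(CH₃OH) ≈ 15.5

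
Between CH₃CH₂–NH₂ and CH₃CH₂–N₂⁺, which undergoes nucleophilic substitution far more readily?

From CH₃CH₂–NH₂ the departing group would be NH₂⁻ (pKₐ(NH₃) ≈ 38). Extremely strong base; never a leaving group.
From CH₃CH₂–N₂⁺ the leaving group is N₂ (no meaningful conjugate acid; N₂ departs as an exceptionally stable neutral molecule).
(In practice CH₃CH₂–N₂⁺ is made from CH₃CH₂–NH₂ by diazotisation (NaNO₂ / HCl, 0 °C), generating a diazonium salt that expels N₂.)

CH₃CH₂–N₂⁺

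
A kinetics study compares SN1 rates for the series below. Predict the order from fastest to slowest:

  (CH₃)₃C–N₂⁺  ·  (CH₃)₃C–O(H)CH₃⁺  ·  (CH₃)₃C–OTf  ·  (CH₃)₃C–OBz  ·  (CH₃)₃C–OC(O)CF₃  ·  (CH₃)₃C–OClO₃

(CH₃)₃C–N₂⁺ > (CH₃)₃C–OTf > (CH₃)₃C–OClO₃ > (CH₃)₃C–O(H)CH₃⁺ > (CH₃)₃C–OC(O)CF₃ > (CH₃)₃C–OBz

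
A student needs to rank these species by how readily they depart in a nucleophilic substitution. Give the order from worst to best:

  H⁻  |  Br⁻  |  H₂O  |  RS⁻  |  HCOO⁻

A good leaving group is a weak base: the lower the pKₐ of its conjugate acid, the more readily it departs.
Br⁻: pKₐ(HBr) ≈ -9
H₂O: pKₐ(H₃O⁺) ≈ -1.7
HCOO⁻: pKₐ(HCOOH) ≈ 3.8
RS⁻: pKₐ(RSH (a thiol)) ≈ 10.5
H⁻: pKₐ(H₂) ≈ 36
Listed from poorest to best leaving group as asked.

H⁻ < RS⁻ < HCOO⁻ < H₂O < Br⁻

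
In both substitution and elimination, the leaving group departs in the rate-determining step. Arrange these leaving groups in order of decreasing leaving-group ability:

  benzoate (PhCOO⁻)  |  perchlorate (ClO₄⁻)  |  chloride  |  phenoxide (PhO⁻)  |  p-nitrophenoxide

perchlorate (ClO₄⁻) > chloride > benzoate (PhCOO⁻) > p-nitrophenoxide > phenoxide (PhO⁻)

Rank by basicity of the departing species: weakest base leaves most easily.
perchlorate (ClO₄⁻): pKₐ(HClO₄) ≈ -10
chloride: pKₐ(HCl) ≈ -7
benzoate (PhCOO⁻): pKₐ(C₆H₅COOH) ≈ 4.2
p-nitrophenoxide: pKₐ(p-nitrophenol) ≈ 7.2
phenoxide (PhO⁻): pKₐ(C₆H₅OH (phenol)) ≈ 10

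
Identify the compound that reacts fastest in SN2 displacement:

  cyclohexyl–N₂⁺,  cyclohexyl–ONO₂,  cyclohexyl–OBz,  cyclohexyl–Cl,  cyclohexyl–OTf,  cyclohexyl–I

cyclohexyl–N₂⁺

With the same alkyl group throughout, only the leaving group differentiates the rates.
The more stable X⁻ (or X) is on its own — i.e. the weaker a base it is — the better a leaving group it makes.
cyclohexyl–N₂⁺ loses N₂: no meaningful conjugate acid; N₂ departs as an exceptionally stable neutral molecule
cyclohexyl–OTf loses OTf⁻: pKₐ(CF₃SO₃H (triflic acid)) ≈ -14
cyclohexyl–I loses I⁻: pKₐ(HI) ≈ -10
cyclohexyl–Cl loses Cl⁻: pKₐ(HCl) ≈ -7
cyclohexyl–ONO₂ loses NO₃⁻: pKₐ(HNO₃) ≈ -1.3
cyclohexyl–OBz loses PhCOO⁻: pKₐ(C₆H₅COOH) ≈ 4.2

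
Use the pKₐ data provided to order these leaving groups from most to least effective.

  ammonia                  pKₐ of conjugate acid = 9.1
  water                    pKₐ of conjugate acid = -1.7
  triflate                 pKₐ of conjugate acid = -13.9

triflate > water > ammonia

Lower conjugate-acid pKₐ ⇒ weaker base ⇒ better leaving group.
Sorting by the given values: triflate (-13.9), water (-1.7), ammonia (9.1).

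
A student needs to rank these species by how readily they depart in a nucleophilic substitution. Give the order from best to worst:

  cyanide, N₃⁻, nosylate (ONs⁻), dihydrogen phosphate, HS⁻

nosylate (ONs⁻): pKₐ(p-O₂NC₆H₄SO₃H) ≈ -3.5
dihydrogen phosphate: pKₐ(H₃PO₄) ≈ 2.1 — moderate base; biological leaving group after further activation
N₃⁻: pKₐ(HN₃) ≈ 4.7 — linear, resonance-stabilised
HS⁻: pKₐ(H₂S) ≈ 7
cyanide: pKₐ(HCN) ≈ 9.2 — sp carbon stabilises the charge somewhat, but still a poor LG

nosylate (ONs⁻) > dihydrogen phosphate > N₃⁻ > HS⁻ > cyanide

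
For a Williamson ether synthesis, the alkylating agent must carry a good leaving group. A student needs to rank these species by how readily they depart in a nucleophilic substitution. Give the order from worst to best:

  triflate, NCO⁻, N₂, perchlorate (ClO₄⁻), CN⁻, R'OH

Leaving-group ability tracks the stability of the departed species; conjugate-acid pKₐ is the usual yardstick (lower pKₐ → better LG).
N₂: no meaningful conjugate acid; N₂ departs as an exceptionally stable neutral molecule
triflate: pKₐ(CF₃SO₃H (triflic acid)) ≈ -14 — charge spread over three oxygens and a CF₃ group; the premier leaving group in synthesis
perchlorate (ClO₄⁻): pKₐ(HClO₄) ≈ -10 — extremely weak base; rarely used for safety reasons
R'OH: pKₐ(R'OH₂⁺) ≈ -2.4 — neutral; leaves from a protonated ether (an oxonium ion, R–O(H)R'⁺)
NCO⁻: pKₐ(HOCN) ≈ 3.5
CN⁻: pKₐ(HCN) ≈ 9.2 — sp carbon stabilises the charge somewhat, but still a poor LG
Listed from poorest to best leaving group as asked.

CN⁻ < NCO⁻ < R'OH < perchlorate (ClO₄⁻) < triflate < N₂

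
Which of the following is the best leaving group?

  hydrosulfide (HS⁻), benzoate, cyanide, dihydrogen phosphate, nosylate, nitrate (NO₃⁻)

The more stable X⁻ (or X) is on its own — i.e. the weaker a base it is — the better a leaving group it makes.
nosylate: pKₐ(p-O₂NC₆H₄SO₃H) ≈ -3.5
nitrate (NO₃⁻): pKₐ(HNO₃) ≈ -1.3
dihydrogen phosphate: pKₐ(H₃PO₄) ≈ 2.1
benzoate: pKₐ(C₆H₅COOH) ≈ 4.2
hydrosulfide (HS⁻): pKₐ(H₂S) ≈ 7
cyanide: pKₐ(HCN) ≈ 9.2

nosylate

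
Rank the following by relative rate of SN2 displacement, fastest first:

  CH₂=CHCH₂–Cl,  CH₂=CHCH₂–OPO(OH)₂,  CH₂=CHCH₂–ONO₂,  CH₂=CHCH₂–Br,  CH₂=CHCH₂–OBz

CH₂=CHCH₂–Br > CH₂=CHCH₂–Cl > CH₂=CHCH₂–ONO₂ > CH₂=CHCH₂–OPO(OH)₂ > CH₂=CHCH₂–OBz

Same R in every case — rank the leaving groups.
A good leaving group is a weak base: the lower the pKₐ of its conjugate acid, the more readily it departs.
CH₂=CHCH₂–Br loses Br⁻: pKₐ(HBr) ≈ -9
CH₂=CHCH₂–Cl loses Cl⁻: pKₐ(HCl) ≈ -7
CH₂=CHCH₂–ONO₂ loses NO₃⁻: pKₐ(HNO₃) ≈ -1.3
CH₂=CHCH₂–OPO(OH)₂ loses H₂PO₄⁻: pKₐ(H₃PO₄) ≈ 2.1
CH₂=CHCH₂–OBz loses PhCOO⁻: pKₐ(C₆H₅COOH) ≈ 4.2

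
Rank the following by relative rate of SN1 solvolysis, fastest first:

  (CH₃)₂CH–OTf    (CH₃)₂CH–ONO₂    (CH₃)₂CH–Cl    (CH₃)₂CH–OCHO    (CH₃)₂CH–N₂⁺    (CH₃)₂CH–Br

Same R in every case — rank the leaving groups.
Rank by basicity of the departing species: weakest base leaves most easily.
(CH₃)₂CH–N₂⁺ loses N₂: no meaningful conjugate acid; N₂ departs as an exceptionally stable neutral molecule
(CH₃)₂CH–OTf loses OTf⁻: pKₐ(CF₃SO₃H (triflic acid)) ≈ -14
(CH₃)₂CH–Br loses Br⁻: pKₐ(HBr) ≈ -9
(CH₃)₂CH–Cl loses Cl⁻: pKₐ(HCl) ≈ -7
(CH₃)₂CH–ONO₂ loses NO₃⁻: pKₐ(HNO₃) ≈ -1.3
(CH₃)₂CH–OCHO loses HCOO⁻: pKₐ(HCOOH) ≈ 3.8

(CH₃)₂CH–N₂⁺ > (CH₃)₂CH–OTf > (CH₃)₂CH–Br > (CH₃)₂CH–Cl > (CH₃)₂CH–ONO₂ > (CH₃)₂CH–OCHO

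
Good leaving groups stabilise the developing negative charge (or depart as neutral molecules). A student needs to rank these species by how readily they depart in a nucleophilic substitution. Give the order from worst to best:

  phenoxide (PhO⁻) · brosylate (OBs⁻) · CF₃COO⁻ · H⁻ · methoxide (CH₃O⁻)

brosylate (OBs⁻): pKₐ(p-BrC₆H₄SO₃H) ≈ -2.8 — arenesulfonate with a p-bromo substituent
CF₃COO⁻: pKₐ(CF₃COOH) ≈ 0.2
phenoxide (PhO⁻): pKₐ(C₆H₅OH (phenol)) ≈ 10 — resonance into the ring helps, but still a poor LG
methoxide (CH₃O⁻): pKₐ(CH₃OH) ≈ 15.5 — strong base; alkoxides do not leave unassisted
H⁻: pKₐ(H₂) ≈ 36 — extremely strong base; leaves only in special hydride-transfer contexts
Reversing gives the worst-to-best order requested.

H⁻ < methoxide (CH₃O⁻) < phenoxide (PhO⁻) < CF₃COO⁻ < brosylate (OBs⁻)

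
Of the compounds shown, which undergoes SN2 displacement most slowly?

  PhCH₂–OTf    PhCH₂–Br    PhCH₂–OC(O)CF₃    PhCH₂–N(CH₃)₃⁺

PhCH₂–N(CH₃)₃⁺

The skeletons are identical, so relative rate is governed entirely by leaving-group ability.
The more stable X⁻ (or X) is on its own — i.e. the weaker a base it is — the better a leaving group it makes.
PhCH₂–OTf loses OTf⁻: pKₐ(CF₃SO₃H (triflic acid)) ≈ -14
PhCH₂–Br loses Br⁻: pKₐ(HBr) ≈ -9
PhCH₂–OC(O)CF₃ loses CF₃COO⁻: pKₐ(CF₃COOH) ≈ 0.2
PhCH₂–N(CH₃)₃⁺ loses NR'₃: pKₐ(R'₃NH⁺) ≈ 10.7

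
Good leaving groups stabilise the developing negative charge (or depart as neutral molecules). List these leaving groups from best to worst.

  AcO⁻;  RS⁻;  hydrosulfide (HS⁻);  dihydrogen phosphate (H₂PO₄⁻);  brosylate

brosylate > dihydrogen phosphate (H₂PO₄⁻) > AcO⁻ > hydrosulfide (HS⁻) > RS⁻

Rank by basicity of the departing species: weakest base leaves most easily.
brosylate: pKₐ(p-BrC₆H₄SO₃H) ≈ -2.8
dihydrogen phosphate (H₂PO₄⁻): pKₐ(H₃PO₄) ≈ 2.1
AcO⁻: pKₐ(CH₃COOH) ≈ 4.8
hydrosulfide (HS⁻): pKₐ(H₂S) ≈ 7
RS⁻: pKₐ(RSH (a thiol)) ≈ 10.5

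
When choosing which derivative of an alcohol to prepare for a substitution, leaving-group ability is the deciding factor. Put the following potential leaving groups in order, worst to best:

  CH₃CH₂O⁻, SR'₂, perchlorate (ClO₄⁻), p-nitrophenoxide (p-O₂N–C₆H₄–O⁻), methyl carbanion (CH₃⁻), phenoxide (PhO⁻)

Leaving-group ability tracks the stability of the departed species; conjugate-acid pKₐ is the usual yardstick (lower pKₐ → better LG).
perchlorate (ClO₄⁻): pKₐ(HClO₄) ≈ -10
SR'₂: pKₐ(R'₂SH⁺) ≈ -7
p-nitrophenoxide (p-O₂N–C₆H₄–O⁻): pKₐ(p-nitrophenol) ≈ 7.2
phenoxide (PhO⁻): pKₐ(C₆H₅OH (phenol)) ≈ 10
CH₃CH₂O⁻: pKₐ(CH₃CH₂OH) ≈ 16
methyl carbanion (CH₃⁻): pKₐ(CH₄) ≈ 48
Reversing gives the worst-to-best order requested.

methyl carbanion (CH₃⁻) < CH₃CH₂O⁻ < phenoxide (PhO⁻) < p-nitrophenoxide (p-O₂N–C₆H₄–O⁻) < SR'₂ < perchlorate (ClO₄⁻)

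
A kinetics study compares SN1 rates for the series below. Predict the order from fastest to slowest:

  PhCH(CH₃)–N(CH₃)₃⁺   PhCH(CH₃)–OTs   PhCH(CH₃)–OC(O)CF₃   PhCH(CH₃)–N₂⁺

PhCH(CH₃)–N₂⁺ > PhCH(CH₃)–OTs > PhCH(CH₃)–OC(O)CF₃ > PhCH(CH₃)–N(CH₃)₃⁺

The skeletons are identical, so relative rate is governed entirely by leaving-group ability.
A good leaving group is a weak base: the lower the pKₐ of its conjugate acid, the more readily it departs.
PhCH(CH₃)–N₂⁺ loses N₂: no meaningful conjugate acid; N₂ departs as an exceptionally stable neutral molecule
PhCH(CH₃)–OTs loses OTs⁻: pKₐ(p-CH₃C₆H₄SO₃H (TsOH)) ≈ -2.8
PhCH(CH₃)–OC(O)CF₃ loses CF₃COO⁻: pKₐ(CF₃COOH) ≈ 0.2
PhCH(CH₃)–N(CH₃)₃⁺ loses NR'₃: pKₐ(R'₃NH⁺) ≈ 10.7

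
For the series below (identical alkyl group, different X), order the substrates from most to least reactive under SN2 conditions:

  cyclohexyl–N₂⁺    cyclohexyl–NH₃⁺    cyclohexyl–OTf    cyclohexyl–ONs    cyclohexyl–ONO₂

With the same alkyl group throughout, only the leaving group differentiates the rates.
The more stable X⁻ (or X) is on its own — i.e. the weaker a base it is — the better a leaving group it makes.
cyclohexyl–N₂⁺ loses N₂: no meaningful conjugate acid; N₂ departs as an exceptionally stable neutral molecule
cyclohexyl–OTf loses OTf⁻: pKₐ(CF₃SO₃H (triflic acid)) ≈ -14
cyclohexyl–ONs loses ONs⁻: pKₐ(p-O₂NC₆H₄SO₃H) ≈ -3.5
cyclohexyl–ONO₂ loses NO₃⁻: pKₐ(HNO₃) ≈ -1.3
cyclohexyl–NH₃⁺ loses NH₃: pKₐ(NH₄⁺) ≈ 9.2

cyclohexyl–N₂⁺ > cyclohexyl–OTf > cyclohexyl–ONs > cyclohexyl–ONO₂ > cyclohexyl–NH₃⁺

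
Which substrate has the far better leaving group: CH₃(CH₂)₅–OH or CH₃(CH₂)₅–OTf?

From CH₃(CH₂)₅–OH the departing group would be OH⁻ (pKₐ(H₂O) ≈ 15.7). Strong base; essentially never leaves without prior activation.
From CH₃(CH₂)₅–OTf the leaving group is OTf⁻ (pKₐ(CF₃SO₃H (triflic acid)) ≈ -14). Charge spread over three oxygens and a CF₃ group; the premier leaving group in synthesis.
(In practice CH₃(CH₂)₅–OTf is made from CH₃(CH₂)₅–OH by treatment with Tf₂O / 2,6-lutidine, converting the hydroxyl into a triflate.)

CH₃(CH₂)₅–OTf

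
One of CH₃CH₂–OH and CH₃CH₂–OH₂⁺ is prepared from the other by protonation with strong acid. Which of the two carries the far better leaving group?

CH₃CH₂–OH₂⁺

From CH₃CH₂–OH the departing group would be OH⁻ (pKₐ(H₂O) ≈ 15.7). Strong base; essentially never leaves without prior activation.
From CH₃CH₂–OH₂⁺ the leaving group is H₂O (pKₐ(H₃O⁺) ≈ -1.7). Neutral; leaves from a protonated alcohol (R–OH₂⁺).
Protonation with strong acid works by converting the leaving group from hydroxide to neutral water, making CH₃CH₂–OH₂⁺ enormously more reactive.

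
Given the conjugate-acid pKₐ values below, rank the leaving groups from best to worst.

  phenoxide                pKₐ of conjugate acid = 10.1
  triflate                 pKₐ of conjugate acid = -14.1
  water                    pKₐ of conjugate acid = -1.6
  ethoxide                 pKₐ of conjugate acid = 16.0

triflate > water > phenoxide > ethoxide

Lower conjugate-acid pKₐ ⇒ weaker base ⇒ better leaving group.
Sorting by the given values: triflate (-14.1), water (-1.6), phenoxide (10.1), ethoxide (16.0).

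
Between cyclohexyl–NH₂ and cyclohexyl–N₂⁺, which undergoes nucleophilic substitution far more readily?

From cyclohexyl–NH₂ the departing group would be NH₂⁻ (pKₐ(NH₃) ≈ 38). Extremely strong base; never a leaving group.
From cyclohexyl–N₂⁺ the leaving group is N₂ (no meaningful conjugate acid; N₂ departs as an exceptionally stable neutral molecule).
(In practice cyclohexyl–N₂⁺ is made from cyclohexyl–NH₂ by diazotisation (NaNO₂ / HCl, 0 °C), generating a diazonium salt that expels N₂.)

cyclohexyl–N₂⁺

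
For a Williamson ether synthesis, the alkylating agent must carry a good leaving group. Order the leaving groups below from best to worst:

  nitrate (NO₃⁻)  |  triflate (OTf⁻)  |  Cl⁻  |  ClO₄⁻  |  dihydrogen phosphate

triflate (OTf⁻) > ClO₄⁻ > Cl⁻ > nitrate (NO₃⁻) > dihydrogen phosphate

Rank by basicity of the departing species: weakest base leaves most easily.
triflate (OTf⁻): pKₐ(CF₃SO₃H (triflic acid)) ≈ -14
ClO₄⁻: pKₐ(HClO₄) ≈ -10
Cl⁻: pKₐ(HCl) ≈ -7
nitrate (NO₃⁻): pKₐ(HNO₃) ≈ -1.3
dihydrogen phosphate: pKₐ(H₃PO₄) ≈ 2.1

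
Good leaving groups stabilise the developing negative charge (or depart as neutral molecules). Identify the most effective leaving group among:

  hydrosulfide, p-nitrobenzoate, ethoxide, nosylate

nosylate

Rank by basicity of the departing species: weakest base leaves most easily.
nosylate: pKₐ(p-O₂NC₆H₄SO₃H) ≈ -3.5
p-nitrobenzoate: pKₐ(p-nitrobenzoic acid) ≈ 3.4
hydrosulfide: pKₐ(H₂S) ≈ 7
ethoxide: pKₐ(CH₃CH₂OH) ≈ 16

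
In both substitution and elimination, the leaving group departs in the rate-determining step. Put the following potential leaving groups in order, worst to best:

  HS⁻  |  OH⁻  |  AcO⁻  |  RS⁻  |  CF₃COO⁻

OH⁻ < RS⁻ < HS⁻ < AcO⁻ < CF₃COO⁻

A good leaving group is a weak base: the lower the pKₐ of its conjugate acid, the more readily it departs.
CF₃COO⁻: pKₐ(CF₃COOH) ≈ 0.2
AcO⁻: pKₐ(CH₃COOH) ≈ 4.8
HS⁻: pKₐ(H₂S) ≈ 7
RS⁻: pKₐ(RSH (a thiol)) ≈ 10.5
OH⁻: pKₐ(H₂O) ≈ 15.7
Reversing gives the worst-to-best order requested.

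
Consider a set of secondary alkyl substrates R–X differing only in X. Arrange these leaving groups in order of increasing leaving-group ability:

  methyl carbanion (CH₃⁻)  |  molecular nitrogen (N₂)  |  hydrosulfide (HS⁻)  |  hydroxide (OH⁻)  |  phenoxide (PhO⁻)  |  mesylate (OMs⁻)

methyl carbanion (CH₃⁻) < hydroxide (OH⁻) < phenoxide (PhO⁻) < hydrosulfide (HS⁻) < mesylate (OMs⁻) < molecular nitrogen (N₂)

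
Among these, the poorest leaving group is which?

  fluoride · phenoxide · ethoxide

A good leaving group is a weak base: the lower the pKₐ of its conjugate acid, the more readily it departs.
fluoride: pKₐ(HF) ≈ 3.2
phenoxide: pKₐ(C₆H₅OH (phenol)) ≈ 10
ethoxide: pKₐ(CH₃CH₂OH) ≈ 16

ethoxide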